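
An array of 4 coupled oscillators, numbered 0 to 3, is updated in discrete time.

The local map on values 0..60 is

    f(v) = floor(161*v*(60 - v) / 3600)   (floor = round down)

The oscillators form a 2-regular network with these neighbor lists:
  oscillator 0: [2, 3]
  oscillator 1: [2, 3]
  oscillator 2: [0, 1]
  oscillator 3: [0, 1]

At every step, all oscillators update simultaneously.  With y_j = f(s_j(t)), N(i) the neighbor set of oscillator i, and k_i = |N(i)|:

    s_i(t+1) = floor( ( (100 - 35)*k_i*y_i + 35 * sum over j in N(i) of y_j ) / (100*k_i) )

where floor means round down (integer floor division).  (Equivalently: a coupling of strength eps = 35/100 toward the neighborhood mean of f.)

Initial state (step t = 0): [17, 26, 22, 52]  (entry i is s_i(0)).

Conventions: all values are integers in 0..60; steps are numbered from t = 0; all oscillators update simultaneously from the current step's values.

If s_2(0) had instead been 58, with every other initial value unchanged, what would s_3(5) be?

Simulating step by step:
t=0: [17, 26, 58, 52]
t=1: [24, 29, 15, 24]
t=2: [36, 37, 33, 38]
t=3: [38, 38, 38, 37]
t=4: [37, 37, 37, 37]
t=5: [38, 38, 38, 38]

Answer: s_3(5) = 38
Key observation: This trace re-runs the system from the modified initial state.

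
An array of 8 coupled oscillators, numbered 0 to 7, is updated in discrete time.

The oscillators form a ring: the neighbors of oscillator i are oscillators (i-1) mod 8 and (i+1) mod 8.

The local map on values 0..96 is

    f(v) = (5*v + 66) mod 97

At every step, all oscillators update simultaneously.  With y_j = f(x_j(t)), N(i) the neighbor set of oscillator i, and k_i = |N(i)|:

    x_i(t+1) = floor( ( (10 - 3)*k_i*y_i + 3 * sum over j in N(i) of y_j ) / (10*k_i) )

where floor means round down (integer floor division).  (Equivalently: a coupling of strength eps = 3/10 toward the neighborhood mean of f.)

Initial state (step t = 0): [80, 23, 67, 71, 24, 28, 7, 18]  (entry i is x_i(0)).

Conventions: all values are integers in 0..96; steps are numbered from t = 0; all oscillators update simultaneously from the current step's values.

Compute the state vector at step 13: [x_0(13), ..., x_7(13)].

Simulating step by step:
t=0: [80, 23, 67, 71, 24, 28, 7, 18]
t=1: [76, 72, 26, 38, 69, 22, 13, 53]
t=2: [52, 35, 16, 47, 37, 63, 41, 41]
t=3: [43, 45, 42, 22, 54, 83, 78, 70]
t=4: [65, 25, 69, 74, 57, 82, 65, 42]
t=5: [28, 69, 37, 46, 62, 71, 27, 58]
t=6: [21, 26, 44, 24, 65, 36, 19, 48]
t=7: [54, 26, 78, 76, 23, 46, 54, 31]
t=8: [35, 18, 56, 63, 68, 22, 36, 32]
t=9: [46, 56, 60, 73, 37, 65, 53, 37]
t=10: [20, 50, 67, 49, 46, 16, 37, 46]
t=11: [52, 29, 15, 16, 13, 43, 48, 22]
t=12: [38, 23, 40, 46, 44, 68, 35, 62]
t=13: [68, 78, 63, 28, 67, 33, 48, 75]

Answer: [68, 78, 63, 28, 67, 33, 48, 75]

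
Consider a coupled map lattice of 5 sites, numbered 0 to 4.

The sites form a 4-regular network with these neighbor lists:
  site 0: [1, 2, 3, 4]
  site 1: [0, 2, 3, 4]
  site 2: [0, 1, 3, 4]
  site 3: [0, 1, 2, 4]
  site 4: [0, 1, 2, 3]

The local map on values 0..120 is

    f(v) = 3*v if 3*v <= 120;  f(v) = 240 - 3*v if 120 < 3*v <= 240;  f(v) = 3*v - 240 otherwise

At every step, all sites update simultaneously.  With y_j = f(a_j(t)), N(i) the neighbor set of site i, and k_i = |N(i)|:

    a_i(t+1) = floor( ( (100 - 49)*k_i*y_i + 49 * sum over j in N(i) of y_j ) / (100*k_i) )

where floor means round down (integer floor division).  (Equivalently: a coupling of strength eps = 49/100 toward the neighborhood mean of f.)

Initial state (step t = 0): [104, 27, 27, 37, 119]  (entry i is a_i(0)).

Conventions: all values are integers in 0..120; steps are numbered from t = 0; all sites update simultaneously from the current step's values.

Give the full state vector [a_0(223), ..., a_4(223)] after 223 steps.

Simulating step by step:
t=0: [104, 27, 27, 37, 119]
t=1: [84, 87, 87, 99, 101]
t=2: [25, 29, 29, 43, 45]
t=3: [86, 90, 90, 99, 97]
t=4: [29, 34, 34, 44, 42]
t=5: [96, 102, 102, 104, 107]
t=6: [59, 66, 66, 68, 72]
t=7: [49, 41, 41, 39, 34]
t=8: [102, 112, 112, 112, 106]
t=9: [78, 90, 90, 90, 83]
t=10: [15, 24, 24, 24, 16]
t=11: [55, 65, 65, 65, 56]
t=12: [63, 51, 51, 51, 62]
t=13: [64, 78, 78, 78, 65]
t=14: [32, 15, 15, 15, 31]
t=15: [76, 57, 57, 57, 75]
t=16: [33, 55, 55, 55, 34]
t=17: [90, 81, 81, 81, 91]
t=18: [20, 9, 9, 9, 21]
t=19: [48, 35, 35, 35, 49]
t=20: [98, 102, 102, 102, 97]
t=21: [58, 62, 62, 62, 56]
t=22: [62, 57, 57, 57, 64]
t=23: [58, 64, 64, 64, 56]
t=24: [60, 53, 53, 53, 62]
t=25: [66, 75, 75, 75, 64]
t=26: [32, 22, 22, 22, 35]
t=27: [86, 74, 74, 74, 89]
t=28: [19, 19, 19, 19, 22]
t=29: [58, 58, 58, 58, 61]
t=30: [64, 64, 64, 64, 61]
t=31: [49, 49, 49, 49, 52]
t=32: [91, 91, 91, 91, 88]
t=33: [31, 31, 31, 31, 28]
t=34: [91, 91, 91, 91, 88]

Answer: [31, 31, 31, 31, 28]
Key observation: The state at step 32, [91, 91, 91, 91, 88], reappears at step 34: the system is in a cycle of period 2 from step 32 on.  Therefore the state at step 223 equals the state at step 32 + ((223 - 32) mod 2) = 33, which is [31, 31, 31, 31, 28].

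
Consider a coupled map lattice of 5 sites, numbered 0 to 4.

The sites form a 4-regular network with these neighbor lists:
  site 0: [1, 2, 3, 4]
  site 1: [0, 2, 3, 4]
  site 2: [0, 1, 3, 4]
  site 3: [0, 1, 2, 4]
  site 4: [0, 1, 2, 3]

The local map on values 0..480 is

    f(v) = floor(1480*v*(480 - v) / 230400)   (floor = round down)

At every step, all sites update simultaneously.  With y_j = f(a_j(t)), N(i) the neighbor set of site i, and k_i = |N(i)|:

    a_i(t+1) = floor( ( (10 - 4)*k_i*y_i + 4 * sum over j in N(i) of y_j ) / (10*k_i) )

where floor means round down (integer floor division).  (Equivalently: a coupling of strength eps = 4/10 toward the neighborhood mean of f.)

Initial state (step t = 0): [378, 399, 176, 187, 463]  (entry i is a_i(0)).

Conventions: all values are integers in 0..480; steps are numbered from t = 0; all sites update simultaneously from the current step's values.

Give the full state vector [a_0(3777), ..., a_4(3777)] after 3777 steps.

Simulating step by step:
t=0: [378, 399, 176, 187, 463]
t=1: [243, 223, 291, 295, 144]
t=2: [359, 359, 351, 350, 330]
t=3: [285, 285, 290, 291, 304]
t=4: [354, 354, 352, 352, 347]
t=5: [287, 287, 289, 289, 292]
t=6: [354, 354, 354, 354, 353]
t=7: [286, 286, 286, 286, 286]
t=8: [356, 356, 356, 356, 356]
t=9: [283, 283, 283, 283, 283]
t=10: [358, 358, 358, 358, 358]
t=11: [280, 280, 280, 280, 280]
t=12: [359, 359, 359, 359, 359]
t=13: [279, 279, 279, 279, 279]
t=14: [360, 360, 360, 360, 360]
t=15: [277, 277, 277, 277, 277]
t=16: [361, 361, 361, 361, 361]
t=17: [275, 275, 275, 275, 275]
t=18: [362, 362, 362, 362, 362]
t=19: [274, 274, 274, 274, 274]
t=20: [362, 362, 362, 362, 362]

Answer: [274, 274, 274, 274, 274]
Key observation: The state at step 18, [362, 362, 362, 362, 362], reappears at step 20: the system is in a cycle of period 2 from step 18 on.  Therefore the state at step 3777 equals the state at step 18 + ((3777 - 18) mod 2) = 19, which is [274, 274, 274, 274, 274].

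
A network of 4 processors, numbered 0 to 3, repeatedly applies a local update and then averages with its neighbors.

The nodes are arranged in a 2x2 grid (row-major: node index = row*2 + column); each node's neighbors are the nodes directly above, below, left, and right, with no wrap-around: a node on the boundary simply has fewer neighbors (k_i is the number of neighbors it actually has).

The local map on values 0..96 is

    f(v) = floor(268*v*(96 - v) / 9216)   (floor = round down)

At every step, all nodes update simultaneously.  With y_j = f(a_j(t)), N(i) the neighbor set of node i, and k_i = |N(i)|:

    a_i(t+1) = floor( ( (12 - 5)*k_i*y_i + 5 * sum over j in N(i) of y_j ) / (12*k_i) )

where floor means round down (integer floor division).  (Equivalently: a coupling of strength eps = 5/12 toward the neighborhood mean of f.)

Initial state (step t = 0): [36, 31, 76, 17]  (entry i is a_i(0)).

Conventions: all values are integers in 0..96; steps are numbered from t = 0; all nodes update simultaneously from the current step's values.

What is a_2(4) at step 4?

Simulating step by step:
t=0: [36, 31, 76, 17]
t=1: [57, 54, 46, 44]
t=2: [64, 65, 65, 65]
t=3: [58, 58, 58, 58]
t=4: [64, 64, 64, 64]

Answer: a_2(4) = 64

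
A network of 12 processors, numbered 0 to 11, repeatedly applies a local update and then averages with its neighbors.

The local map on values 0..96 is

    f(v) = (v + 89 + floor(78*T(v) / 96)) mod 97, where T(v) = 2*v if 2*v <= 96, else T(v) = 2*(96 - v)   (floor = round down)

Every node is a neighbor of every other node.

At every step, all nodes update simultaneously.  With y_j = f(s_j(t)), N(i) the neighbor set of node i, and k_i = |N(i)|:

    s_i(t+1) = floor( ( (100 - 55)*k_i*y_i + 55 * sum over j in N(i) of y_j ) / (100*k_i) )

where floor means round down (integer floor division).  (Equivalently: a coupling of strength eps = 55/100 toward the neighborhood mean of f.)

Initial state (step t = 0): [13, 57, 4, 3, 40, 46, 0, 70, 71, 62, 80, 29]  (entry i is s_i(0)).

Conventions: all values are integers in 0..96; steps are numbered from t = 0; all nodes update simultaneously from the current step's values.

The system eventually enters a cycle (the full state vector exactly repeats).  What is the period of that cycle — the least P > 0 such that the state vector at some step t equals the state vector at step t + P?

Simulating step by step:
t=0: [13, 57, 4, 3, 40, 46, 0, 70, 71, 62, 80, 29]
t=1: [27, 22, 17, 55, 16, 22, 52, 19, 19, 21, 17, 44]
t=2: [46, 41, 36, 28, 35, 41, 29, 38, 38, 40, 36, 25]
t=3: [38, 33, 66, 58, 65, 33, 59, 68, 68, 32, 66, 55]
t=4: [56, 51, 24, 26, 24, 51, 26, 23, 23, 50, 24, 26]
t=5: [32, 33, 48, 50, 48, 33, 50, 46, 46, 33, 48, 50]
t=6: [53, 54, 31, 30, 31, 54, 30, 29, 29, 54, 31, 30]
t=7: [38, 38, 60, 59, 60, 38, 59, 58, 58, 38, 60, 59]
t=8: [60, 60, 28, 29, 28, 60, 29, 29, 29, 60, 28, 29]
t=9: [34, 34, 55, 56, 55, 34, 56, 56, 56, 34, 55, 56]
t=10: [55, 55, 29, 29, 29, 55, 29, 29, 29, 55, 29, 29]
t=11: [36, 36, 57, 57, 57, 36, 57, 57, 57, 36, 57, 57]
t=12: [57, 57, 29, 29, 29, 57, 29, 29, 29, 57, 29, 29]
t=13: [36, 36, 57, 57, 57, 36, 57, 57, 57, 36, 57, 57]

Answer: 2
Key observation: The state at step 11, [36, 36, 57, 57, 57, 36, 57, 57, 57, 36, 57, 57], reappears at step 13 — and no state repeats earlier — so the cycle the system enters has period 2.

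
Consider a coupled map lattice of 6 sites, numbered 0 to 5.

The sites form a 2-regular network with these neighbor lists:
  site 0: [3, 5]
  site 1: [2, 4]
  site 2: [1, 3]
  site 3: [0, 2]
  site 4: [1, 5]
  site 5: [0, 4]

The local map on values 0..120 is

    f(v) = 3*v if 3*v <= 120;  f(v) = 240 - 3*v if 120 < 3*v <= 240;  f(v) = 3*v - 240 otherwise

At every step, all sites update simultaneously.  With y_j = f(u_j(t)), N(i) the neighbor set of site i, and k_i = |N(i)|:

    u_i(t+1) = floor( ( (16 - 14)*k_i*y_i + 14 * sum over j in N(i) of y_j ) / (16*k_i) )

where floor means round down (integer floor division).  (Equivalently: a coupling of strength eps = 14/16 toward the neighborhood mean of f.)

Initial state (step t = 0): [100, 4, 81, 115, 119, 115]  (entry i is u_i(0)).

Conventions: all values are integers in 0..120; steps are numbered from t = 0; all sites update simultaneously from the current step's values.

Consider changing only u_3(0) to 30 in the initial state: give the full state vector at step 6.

Answer: [45, 57, 56, 36, 50, 44]
Key observation: This trace re-runs the system from the modified initial state.

Derivation:
t=0: [100, 4, 81, 30, 119, 115]
t=1: [92, 54, 45, 38, 65, 90]
t=2: [67, 75, 97, 75, 52, 39]
t=3: [62, 60, 19, 41, 68, 68]
t=4: [73, 48, 84, 63, 46, 43]
t=5: [73, 61, 65, 20, 103, 67]
t=6: [45, 57, 56, 36, 50, 44]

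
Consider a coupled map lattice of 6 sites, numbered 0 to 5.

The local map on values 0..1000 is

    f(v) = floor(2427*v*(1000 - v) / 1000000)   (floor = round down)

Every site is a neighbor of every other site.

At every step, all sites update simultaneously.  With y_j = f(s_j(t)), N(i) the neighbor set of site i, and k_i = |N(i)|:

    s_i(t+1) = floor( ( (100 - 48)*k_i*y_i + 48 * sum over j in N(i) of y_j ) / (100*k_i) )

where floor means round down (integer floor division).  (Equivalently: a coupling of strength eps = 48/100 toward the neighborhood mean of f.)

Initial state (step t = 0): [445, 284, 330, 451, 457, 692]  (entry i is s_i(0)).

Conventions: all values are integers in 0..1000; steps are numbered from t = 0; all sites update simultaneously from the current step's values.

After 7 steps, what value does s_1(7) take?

Simulating step by step:
t=0: [445, 284, 330, 451, 457, 692]
t=1: [575, 530, 548, 575, 576, 540]
t=2: [595, 600, 598, 595, 595, 599]
t=3: [583, 582, 583, 583, 583, 582]
t=4: [590, 590, 590, 590, 590, 590]
t=5: [587, 587, 587, 587, 587, 587]
t=6: [588, 588, 588, 588, 588, 588]
t=7: [587, 587, 587, 587, 587, 587]

Answer: s_1(7) = 587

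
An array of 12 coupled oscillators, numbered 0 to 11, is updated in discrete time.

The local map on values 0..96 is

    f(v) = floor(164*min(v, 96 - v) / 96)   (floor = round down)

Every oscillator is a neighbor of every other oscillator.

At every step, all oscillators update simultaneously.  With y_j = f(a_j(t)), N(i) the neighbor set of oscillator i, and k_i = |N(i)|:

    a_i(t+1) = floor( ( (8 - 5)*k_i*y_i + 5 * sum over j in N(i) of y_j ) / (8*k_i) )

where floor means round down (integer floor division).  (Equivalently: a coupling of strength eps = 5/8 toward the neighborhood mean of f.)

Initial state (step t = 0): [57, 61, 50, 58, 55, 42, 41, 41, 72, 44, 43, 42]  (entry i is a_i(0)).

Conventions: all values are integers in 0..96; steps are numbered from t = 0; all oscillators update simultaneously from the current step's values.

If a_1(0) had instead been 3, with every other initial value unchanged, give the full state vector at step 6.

Simulating step by step:
t=0: [57, 3, 50, 58, 55, 42, 41, 41, 72, 44, 43, 42]
t=1: [63, 44, 67, 63, 65, 65, 65, 65, 55, 66, 66, 65]
t=2: [55, 61, 53, 55, 54, 54, 54, 54, 60, 54, 54, 54]
t=3: [69, 65, 70, 69, 69, 69, 69, 69, 66, 69, 69, 69]
t=4: [46, 48, 45, 46, 46, 46, 46, 46, 48, 46, 46, 46]
t=5: [78, 79, 77, 78, 78, 78, 78, 78, 79, 78, 78, 78]
t=6: [30, 29, 30, 30, 30, 30, 30, 30, 29, 30, 30, 30]

Answer: [30, 29, 30, 30, 30, 30, 30, 30, 29, 30, 30, 30]
Key observation: This trace re-runs the system from the modified initial state.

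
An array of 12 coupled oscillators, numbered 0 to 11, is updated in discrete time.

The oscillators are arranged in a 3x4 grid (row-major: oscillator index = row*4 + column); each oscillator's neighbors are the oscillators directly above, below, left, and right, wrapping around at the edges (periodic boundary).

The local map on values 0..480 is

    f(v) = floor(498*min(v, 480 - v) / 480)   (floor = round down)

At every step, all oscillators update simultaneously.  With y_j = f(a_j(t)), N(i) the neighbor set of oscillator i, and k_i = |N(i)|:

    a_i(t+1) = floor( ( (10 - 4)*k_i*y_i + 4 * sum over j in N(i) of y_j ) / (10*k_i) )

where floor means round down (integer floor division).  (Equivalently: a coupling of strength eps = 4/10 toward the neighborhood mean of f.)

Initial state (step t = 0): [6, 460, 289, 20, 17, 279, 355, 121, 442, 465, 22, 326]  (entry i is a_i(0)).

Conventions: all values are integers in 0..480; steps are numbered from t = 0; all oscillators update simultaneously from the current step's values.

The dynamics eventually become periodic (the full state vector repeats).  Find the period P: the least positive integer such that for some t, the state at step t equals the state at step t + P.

Simulating step by step:
t=0: [6, 460, 289, 20, 17, 279, 355, 121, 442, 465, 22, 326]
t=1: [13, 54, 137, 60, 48, 142, 132, 107, 43, 37, 63, 116]
t=2: [28, 67, 117, 75, 60, 116, 128, 103, 48, 54, 82, 100]
t=3: [43, 74, 108, 82, 67, 103, 122, 101, 54, 65, 92, 93]
t=4: [55, 78, 105, 86, 72, 97, 117, 100, 61, 73, 97, 91]
t=5: [64, 82, 103, 89, 76, 95, 113, 99, 67, 79, 99, 91]
t=6: [72, 86, 103, 92, 80, 94, 111, 99, 73, 84, 101, 92]
t=7: [78, 89, 103, 94, 84, 95, 109, 100, 78, 88, 102, 94]
t=8: [83, 92, 104, 96, 88, 97, 109, 101, 83, 92, 103, 96]
t=9: [88, 95, 105, 99, 92, 99, 109, 102, 88, 95, 105, 98]
t=10: [93, 98, 106, 101, 95, 101, 110, 104, 93, 98, 106, 101]
t=11: [97, 101, 108, 104, 99, 103, 111, 106, 97, 101, 108, 104]
t=12: [101, 104, 111, 107, 102, 106, 112, 108, 101, 104, 111, 107]
t=13: [105, 107, 113, 110, 105, 108, 114, 111, 105, 107, 113, 110]
t=14: [108, 111, 116, 113, 109, 112, 116, 114, 108, 111, 116, 113]
t=15: [112, 115, 119, 116, 113, 115, 119, 117, 112, 115, 119, 116]
t=16: [116, 119, 122, 120, 117, 119, 122, 120, 116, 119, 122, 120]
t=17: [120, 123, 125, 123, 121, 123, 125, 123, 120, 123, 125, 123]
t=18: [124, 126, 128, 126, 125, 127, 128, 127, 124, 126, 128, 126]
t=19: [128, 130, 131, 130, 129, 130, 131, 130, 128, 130, 131, 130]
t=20: [132, 133, 134, 133, 133, 134, 134, 134, 132, 133, 134, 133]
t=21: [136, 137, 138, 137, 137, 138, 139, 138, 136, 137, 138, 137]
t=22: [141, 142, 142, 142, 142, 142, 143, 142, 141, 142, 142, 142]
t=23: [146, 146, 147, 146, 146, 147, 147, 147, 146, 146, 147, 146]
t=24: [151, 151, 151, 151, 151, 151, 152, 151, 151, 151, 151, 151]
t=25: [156, 156, 156, 156, 156, 156, 156, 156, 156, 156, 156, 156]
t=26: [161, 161, 161, 161, 161, 161, 161, 161, 161, 161, 161, 161]
t=27: [167, 167, 167, 167, 167, 167, 167, 167, 167, 167, 167, 167]
t=28: [173, 173, 173, 173, 173, 173, 173, 173, 173, 173, 173, 173]
t=29: [179, 179, 179, 179, 179, 179, 179, 179, 179, 179, 179, 179]
t=30: [185, 185, 185, 185, 185, 185, 185, 185, 185, 185, 185, 185]
t=31: [191, 191, 191, 191, 191, 191, 191, 191, 191, 191, 191, 191]
t=32: [198, 198, 198, 198, 198, 198, 198, 198, 198, 198, 198, 198]
t=33: [205, 205, 205, 205, 205, 205, 205, 205, 205, 205, 205, 205]
t=34: [212, 212, 212, 212, 212, 212, 212, 212, 212, 212, 212, 212]
t=35: [219, 219, 219, 219, 219, 219, 219, 219, 219, 219, 219, 219]
t=36: [227, 227, 227, 227, 227, 227, 227, 227, 227, 227, 227, 227]
t=37: [235, 235, 235, 235, 235, 235, 235, 235, 235, 235, 235, 235]
t=38: [243, 243, 243, 243, 243, 243, 243, 243, 243, 243, 243, 243]
t=39: [245, 245, 245, 245, 245, 245, 245, 245, 245, 245, 245, 245]
t=40: [243, 243, 243, 243, 243, 243, 243, 243, 243, 243, 243, 243]

Answer: 2
Key observation: The state at step 38, [243, 243, 243, 243, 243, 243, 243, 243, 243, 243, 243, 243], reappears at step 40 — and no state repeats earlier — so the cycle the system enters has period 2.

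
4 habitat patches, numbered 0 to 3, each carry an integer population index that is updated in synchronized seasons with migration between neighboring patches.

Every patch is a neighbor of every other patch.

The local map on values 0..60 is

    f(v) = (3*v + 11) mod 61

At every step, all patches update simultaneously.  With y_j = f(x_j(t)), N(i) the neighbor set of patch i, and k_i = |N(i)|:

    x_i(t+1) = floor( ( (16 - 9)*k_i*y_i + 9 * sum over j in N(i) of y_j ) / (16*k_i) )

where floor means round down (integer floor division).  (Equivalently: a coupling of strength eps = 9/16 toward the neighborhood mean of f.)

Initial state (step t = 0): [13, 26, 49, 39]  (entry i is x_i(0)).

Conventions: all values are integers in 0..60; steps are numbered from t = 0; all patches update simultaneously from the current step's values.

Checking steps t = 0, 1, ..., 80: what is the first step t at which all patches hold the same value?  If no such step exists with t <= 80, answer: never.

Simulating step by step:
t=0: [13, 26, 49, 39]  (not all equal)
t=1: [35, 29, 31, 24]  (not all equal)
t=2: [43, 38, 40, 34]  (not all equal)
t=3: [19, 16, 17, 28]  (not all equal)
t=4: [20, 33, 19, 27]  (not all equal)
t=5: [20, 30, 19, 25]  (not all equal)
t=6: [17, 25, 17, 21]  (not all equal)
t=7: [7, 13, 7, 10]  (not all equal)
t=8: [37, 41, 37, 39]  (not all equal)
t=9: [3, 6, 3, 4]  (not all equal)
t=10: [22, 24, 22, 23]  (not all equal)
t=11: [17, 19, 17, 18]  (not all equal)
t=12: [2, 4, 2, 3]  (not all equal)
t=13: [18, 20, 18, 19]  (not all equal)
t=14: [5, 7, 5, 6]  (not all equal)
t=15: [27, 29, 27, 28]  (not all equal)
t=16: [32, 34, 32, 33]  (not all equal)
t=17: [47, 49, 47, 48]  (not all equal)
t=18: [31, 33, 31, 32]  (not all equal)
t=19: [44, 46, 44, 45]  (not all equal)
t=20: [22, 24, 22, 23]  (not all equal)

Answer: never
Key observation: The state at step 10 reappears at step 20 — the system is in a cycle of period 10 from step 10 on.  No step 0..20 is synchronized, and the cycle repeats forever, so no step up to 80 (or ever) has all patches equal.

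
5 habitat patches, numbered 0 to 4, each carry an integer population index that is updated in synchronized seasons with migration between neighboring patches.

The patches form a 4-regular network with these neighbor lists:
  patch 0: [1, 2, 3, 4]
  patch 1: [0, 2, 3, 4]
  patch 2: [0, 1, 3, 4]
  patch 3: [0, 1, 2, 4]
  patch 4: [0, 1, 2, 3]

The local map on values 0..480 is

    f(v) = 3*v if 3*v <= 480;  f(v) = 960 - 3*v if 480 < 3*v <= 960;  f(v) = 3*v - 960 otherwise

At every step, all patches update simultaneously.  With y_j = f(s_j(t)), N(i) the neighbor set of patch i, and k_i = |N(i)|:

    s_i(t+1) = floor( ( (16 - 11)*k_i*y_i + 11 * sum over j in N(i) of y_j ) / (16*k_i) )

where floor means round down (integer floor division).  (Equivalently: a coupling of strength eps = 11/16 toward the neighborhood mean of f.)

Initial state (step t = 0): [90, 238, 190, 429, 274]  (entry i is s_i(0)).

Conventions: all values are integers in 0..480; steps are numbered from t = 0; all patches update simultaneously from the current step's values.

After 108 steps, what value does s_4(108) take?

Simulating step by step:
t=0: [90, 238, 190, 429, 274]
t=1: [273, 270, 290, 281, 255]
t=2: [138, 140, 131, 135, 146]
t=3: [414, 414, 411, 412, 417]
t=4: [280, 280, 279, 280, 282]
t=5: [119, 119, 119, 119, 118]
t=6: [356, 356, 356, 356, 356]
t=7: [108, 108, 108, 108, 108]
t=8: [324, 324, 324, 324, 324]
t=9: [12, 12, 12, 12, 12]
t=10: [36, 36, 36, 36, 36]
t=11: [108, 108, 108, 108, 108]

Answer: s_4(108) = 324
Key observation: The state at step 7, [108, 108, 108, 108, 108], reappears at step 11: the system is in a cycle of period 4 from step 7 on.  Therefore the state at step 108 equals the state at step 7 + ((108 - 7) mod 4) = 8, which is [324, 324, 324, 324, 324].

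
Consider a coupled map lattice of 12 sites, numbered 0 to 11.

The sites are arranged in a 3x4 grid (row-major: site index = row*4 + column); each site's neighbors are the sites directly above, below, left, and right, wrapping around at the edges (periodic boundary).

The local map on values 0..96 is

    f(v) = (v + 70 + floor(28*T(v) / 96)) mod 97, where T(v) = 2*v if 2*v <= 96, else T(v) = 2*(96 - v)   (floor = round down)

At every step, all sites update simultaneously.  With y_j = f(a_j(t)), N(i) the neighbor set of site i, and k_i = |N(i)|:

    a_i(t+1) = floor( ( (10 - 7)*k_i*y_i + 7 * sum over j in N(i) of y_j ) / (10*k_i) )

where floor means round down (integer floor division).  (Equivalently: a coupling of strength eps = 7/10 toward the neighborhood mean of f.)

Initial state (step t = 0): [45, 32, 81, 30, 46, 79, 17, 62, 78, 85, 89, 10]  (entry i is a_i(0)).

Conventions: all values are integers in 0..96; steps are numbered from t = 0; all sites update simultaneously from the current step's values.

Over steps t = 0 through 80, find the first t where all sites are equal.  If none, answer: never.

Simulating step by step:
t=0: [45, 32, 81, 30, 46, 79, 17, 62, 78, 85, 89, 10]  (not all equal)
t=1: [39, 47, 54, 48, 52, 58, 71, 59, 59, 56, 73, 60]  (not all equal)
t=2: [45, 47, 52, 48, 48, 52, 55, 52, 49, 52, 55, 53]  (not all equal)
t=3: [47, 48, 49, 48, 48, 49, 50, 50, 48, 49, 50, 50]  (not all equal)
t=4: [48, 48, 49, 48, 48, 49, 49, 49, 48, 49, 49, 49]  (not all equal)
t=5: [49, 49, 49, 49, 49, 49, 49, 49, 49, 49, 49, 49]  (all equal)

Answer: 5
Key observation: Synchronization is absorbing here: once all sites are equal they stay equal, and step 5 is the first all-equal step.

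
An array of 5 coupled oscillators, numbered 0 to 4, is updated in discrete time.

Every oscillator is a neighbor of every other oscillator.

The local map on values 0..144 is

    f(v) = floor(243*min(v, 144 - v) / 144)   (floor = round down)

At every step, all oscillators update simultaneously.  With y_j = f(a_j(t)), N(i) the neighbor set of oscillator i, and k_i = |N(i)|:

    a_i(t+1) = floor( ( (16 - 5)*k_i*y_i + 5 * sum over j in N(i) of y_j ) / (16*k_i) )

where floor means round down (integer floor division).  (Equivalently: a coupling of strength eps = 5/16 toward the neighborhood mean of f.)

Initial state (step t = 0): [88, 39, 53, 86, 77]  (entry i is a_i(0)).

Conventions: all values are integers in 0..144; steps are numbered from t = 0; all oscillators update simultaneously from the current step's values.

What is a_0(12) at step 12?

Simulating step by step:
t=0: [88, 39, 53, 86, 77]
t=1: [93, 75, 90, 94, 104]
t=2: [87, 105, 90, 85, 75]
t=3: [94, 76, 91, 96, 107]
t=4: [84, 103, 87, 82, 71]
t=5: [99, 80, 96, 101, 110]
t=6: [76, 96, 80, 74, 65]
t=7: [110, 90, 107, 113, 107]
t=8: [60, 80, 63, 57, 63]
t=9: [101, 106, 104, 98, 104]
t=10: [70, 66, 67, 74, 67]
t=11: [116, 112, 113, 116, 113]
t=12: [48, 52, 51, 48, 51]

Answer: a_0(12) = 48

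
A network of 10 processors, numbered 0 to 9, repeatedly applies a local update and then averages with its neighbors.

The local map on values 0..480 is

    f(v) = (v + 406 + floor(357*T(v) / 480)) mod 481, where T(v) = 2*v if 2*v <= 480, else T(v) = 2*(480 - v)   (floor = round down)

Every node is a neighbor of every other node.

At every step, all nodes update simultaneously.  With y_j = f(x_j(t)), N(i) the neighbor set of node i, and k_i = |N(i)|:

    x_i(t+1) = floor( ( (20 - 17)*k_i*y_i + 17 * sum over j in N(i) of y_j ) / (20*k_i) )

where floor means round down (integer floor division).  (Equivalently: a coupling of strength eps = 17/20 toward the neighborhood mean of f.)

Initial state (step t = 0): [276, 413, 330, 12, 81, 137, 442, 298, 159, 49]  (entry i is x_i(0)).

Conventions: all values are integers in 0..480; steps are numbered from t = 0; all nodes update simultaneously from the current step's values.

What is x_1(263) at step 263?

Simulating step by step:
t=0: [276, 413, 330, 12, 81, 137, 442, 298, 159, 49]
t=1: [243, 266, 268, 266, 249, 256, 265, 242, 260, 244]
t=2: [33, 32, 32, 32, 33, 32, 32, 33, 32, 33]
t=3: [5, 5, 5, 5, 5, 5, 5, 5, 5, 5]
t=4: [418, 418, 418, 418, 418, 418, 418, 418, 418, 418]
t=5: [435, 435, 435, 435, 435, 435, 435, 435, 435, 435]
t=6: [426, 426, 426, 426, 426, 426, 426, 426, 426, 426]
t=7: [431, 431, 431, 431, 431, 431, 431, 431, 431, 431]
t=8: [428, 428, 428, 428, 428, 428, 428, 428, 428, 428]
t=9: [430, 430, 430, 430, 430, 430, 430, 430, 430, 430]
t=10: [429, 429, 429, 429, 429, 429, 429, 429, 429, 429]
t=11: [429, 429, 429, 429, 429, 429, 429, 429, 429, 429]

Answer: x_1(263) = 429
Key observation: The state at step 10, [429, 429, 429, 429, 429, 429, 429, 429, 429, 429], reappears at step 11: the system is in a cycle of period 1 from step 10 on.  Therefore the state at step 263 equals the state at step 10 + ((263 - 10) mod 1) = 10, which is [429, 429, 429, 429, 429, 429, 429, 429, 429, 429].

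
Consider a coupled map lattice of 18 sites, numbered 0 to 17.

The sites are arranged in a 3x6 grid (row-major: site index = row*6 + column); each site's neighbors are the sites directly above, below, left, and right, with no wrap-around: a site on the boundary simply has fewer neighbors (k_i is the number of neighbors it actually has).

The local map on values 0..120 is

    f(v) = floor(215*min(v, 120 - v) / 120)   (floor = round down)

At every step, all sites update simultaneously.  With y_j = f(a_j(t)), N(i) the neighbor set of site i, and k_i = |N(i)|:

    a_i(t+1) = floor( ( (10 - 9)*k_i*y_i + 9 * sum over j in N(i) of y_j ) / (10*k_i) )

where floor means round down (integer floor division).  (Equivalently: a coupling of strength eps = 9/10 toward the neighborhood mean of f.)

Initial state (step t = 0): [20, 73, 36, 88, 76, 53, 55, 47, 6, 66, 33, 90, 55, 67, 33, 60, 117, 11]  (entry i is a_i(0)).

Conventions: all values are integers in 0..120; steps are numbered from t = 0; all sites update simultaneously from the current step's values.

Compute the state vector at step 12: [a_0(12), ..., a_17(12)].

Simulating step by step:
t=0: [20, 73, 36, 88, 76, 53, 55, 47, 6, 66, 33, 90, 55, 67, 33, 60, 117, 11]
t=1: [85, 63, 51, 77, 70, 68, 74, 72, 69, 62, 58, 56, 96, 81, 69, 58, 56, 28]
t=2: [89, 81, 90, 92, 90, 94, 65, 86, 92, 94, 98, 83, 72, 72, 88, 98, 86, 95]
t=3: [80, 57, 56, 50, 45, 58, 70, 74, 53, 44, 54, 45, 91, 69, 58, 52, 42, 61]
t=4: [93, 86, 95, 86, 94, 82, 70, 92, 91, 91, 80, 99, 86, 79, 93, 86, 95, 80]
t=5: [71, 48, 55, 48, 64, 44, 56, 66, 48, 59, 47, 66, 78, 54, 60, 48, 65, 43]
t=6: [92, 92, 87, 99, 84, 96, 87, 92, 99, 87, 98, 81, 95, 93, 91, 101, 83, 95]
t=7: [54, 52, 43, 58, 42, 64, 49, 48, 52, 38, 61, 44, 52, 48, 40, 56, 41, 65]
t=8: [90, 87, 94, 76, 99, 78, 91, 89, 77, 97, 76, 98, 87, 83, 90, 73, 98, 77]
t=9: [54, 52, 68, 45, 73, 41, 55, 62, 51, 75, 42, 72, 58, 56, 73, 48, 75, 42]
t=10: [95, 96, 88, 85, 76, 83, 100, 96, 90, 82, 81, 75, 99, 97, 91, 81, 78, 82]
t=11: [39, 47, 53, 67, 66, 77, 40, 43, 54, 63, 74, 68, 37, 43, 54, 65, 69, 76]
t=12: [76, 80, 91, 97, 85, 92, 70, 81, 92, 93, 94, 80, 73, 79, 90, 96, 86, 90]

Answer: [76, 80, 91, 97, 85, 92, 70, 81, 92, 93, 94, 80, 73, 79, 90, 96, 86, 90]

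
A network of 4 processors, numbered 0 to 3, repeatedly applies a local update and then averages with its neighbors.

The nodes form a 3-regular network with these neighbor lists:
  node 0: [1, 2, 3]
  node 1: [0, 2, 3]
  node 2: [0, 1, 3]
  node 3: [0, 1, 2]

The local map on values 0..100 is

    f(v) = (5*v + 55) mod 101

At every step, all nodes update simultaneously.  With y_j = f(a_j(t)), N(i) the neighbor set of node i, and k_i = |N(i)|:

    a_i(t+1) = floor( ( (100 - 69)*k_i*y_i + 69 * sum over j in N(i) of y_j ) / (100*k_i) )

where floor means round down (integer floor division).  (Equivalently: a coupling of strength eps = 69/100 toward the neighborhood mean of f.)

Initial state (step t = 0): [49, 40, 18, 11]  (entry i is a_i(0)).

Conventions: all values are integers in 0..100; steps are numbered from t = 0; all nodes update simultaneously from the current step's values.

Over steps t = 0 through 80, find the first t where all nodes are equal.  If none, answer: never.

Answer: 13
Key observation: Synchronization is absorbing here: once all nodes are equal they stay equal, and step 13 is the first all-equal step.

Derivation:
t=0: [49, 40, 18, 11]  (not all equal)
t=1: [54, 51, 50, 47]  (not all equal)
t=2: [29, 27, 27, 34]  (not all equal)
t=3: [76, 76, 76, 70]  (not all equal)
t=4: [24, 24, 24, 21]  (not all equal)
t=5: [70, 70, 70, 69]  (not all equal)
t=6: [23, 23, 23, 30]  (not all equal)
t=7: [53, 53, 53, 48]  (not all equal)
t=8: [34, 34, 34, 40]  (not all equal)
t=9: [29, 29, 29, 32]  (not all equal)
t=10: [79, 79, 79, 72]  (not all equal)
t=11: [37, 37, 37, 35]  (not all equal)
t=12: [35, 35, 35, 34]  (not all equal)
t=13: [26, 26, 26, 26]  (all equal)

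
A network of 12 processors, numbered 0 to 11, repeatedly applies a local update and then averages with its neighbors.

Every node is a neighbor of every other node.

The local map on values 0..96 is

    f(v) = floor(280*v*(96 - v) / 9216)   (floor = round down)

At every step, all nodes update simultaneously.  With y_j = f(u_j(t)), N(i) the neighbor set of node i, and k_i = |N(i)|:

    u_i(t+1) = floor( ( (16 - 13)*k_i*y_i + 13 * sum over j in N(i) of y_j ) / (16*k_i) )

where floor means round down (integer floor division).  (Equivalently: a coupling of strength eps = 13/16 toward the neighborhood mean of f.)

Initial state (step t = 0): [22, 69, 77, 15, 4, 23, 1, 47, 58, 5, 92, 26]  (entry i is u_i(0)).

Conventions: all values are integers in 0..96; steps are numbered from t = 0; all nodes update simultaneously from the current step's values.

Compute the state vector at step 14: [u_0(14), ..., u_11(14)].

Simulating step by step:
t=0: [22, 69, 77, 15, 4, 23, 1, 47, 58, 5, 92, 26]
t=1: [39, 40, 39, 38, 35, 39, 34, 42, 41, 35, 35, 40]
t=2: [66, 66, 66, 66, 65, 66, 65, 66, 66, 65, 65, 66]
t=3: [60, 60, 60, 60, 60, 60, 60, 60, 60, 60, 60, 60]
t=4: [65, 65, 65, 65, 65, 65, 65, 65, 65, 65, 65, 65]
t=5: [61, 61, 61, 61, 61, 61, 61, 61, 61, 61, 61, 61]
t=6: [64, 64, 64, 64, 64, 64, 64, 64, 64, 64, 64, 64]
t=7: [62, 62, 62, 62, 62, 62, 62, 62, 62, 62, 62, 62]
t=8: [64, 64, 64, 64, 64, 64, 64, 64, 64, 64, 64, 64]
t=9: [62, 62, 62, 62, 62, 62, 62, 62, 62, 62, 62, 62]
t=10: [64, 64, 64, 64, 64, 64, 64, 64, 64, 64, 64, 64]
t=11: [62, 62, 62, 62, 62, 62, 62, 62, 62, 62, 62, 62]
t=12: [64, 64, 64, 64, 64, 64, 64, 64, 64, 64, 64, 64]
t=13: [62, 62, 62, 62, 62, 62, 62, 62, 62, 62, 62, 62]
t=14: [64, 64, 64, 64, 64, 64, 64, 64, 64, 64, 64, 64]

Answer: [64, 64, 64, 64, 64, 64, 64, 64, 64, 64, 64, 64]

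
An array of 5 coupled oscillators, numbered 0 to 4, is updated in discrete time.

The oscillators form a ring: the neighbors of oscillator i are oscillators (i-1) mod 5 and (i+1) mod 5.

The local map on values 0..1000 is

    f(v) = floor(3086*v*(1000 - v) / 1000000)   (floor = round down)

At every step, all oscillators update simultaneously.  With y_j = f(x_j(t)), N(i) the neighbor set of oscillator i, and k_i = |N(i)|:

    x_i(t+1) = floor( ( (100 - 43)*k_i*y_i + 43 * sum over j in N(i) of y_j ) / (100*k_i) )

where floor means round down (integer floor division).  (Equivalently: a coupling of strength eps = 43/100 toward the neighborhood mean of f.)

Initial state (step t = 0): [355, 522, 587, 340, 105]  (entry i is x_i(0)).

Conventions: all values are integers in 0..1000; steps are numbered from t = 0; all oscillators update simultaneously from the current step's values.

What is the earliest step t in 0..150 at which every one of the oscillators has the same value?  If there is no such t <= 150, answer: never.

Answer: 18
Key observation: Synchronization is absorbing here: once all oscillators are equal they stay equal, and step 18 is the first all-equal step.

Derivation:
t=0: [355, 522, 587, 340, 105]  (not all equal)
t=1: [630, 751, 740, 617, 465]  (not all equal)
t=2: [698, 610, 618, 707, 748]  (not all equal)
t=3: [653, 714, 710, 645, 608]  (not all equal)
t=4: [691, 645, 649, 696, 721]  (not all equal)
t=5: [660, 694, 692, 655, 635]  (not all equal)
t=6: [688, 663, 665, 692, 706]  (not all equal)
t=7: [663, 682, 680, 659, 648]  (not all equal)
t=8: [687, 673, 675, 690, 697]  (not all equal)
t=9: [663, 674, 673, 661, 655]  (not all equal)
t=10: [688, 680, 681, 689, 693]  (not all equal)
t=11: [662, 668, 668, 661, 658]  (not all equal)
t=12: [689, 685, 685, 690, 692]  (not all equal)
t=13: [661, 664, 663, 660, 658]  (not all equal)
t=14: [691, 688, 689, 691, 692]  (not all equal)
t=15: [658, 660, 660, 658, 657]  (not all equal)
t=16: [693, 692, 692, 693, 694]  (not all equal)
t=17: [656, 656, 656, 656, 655]  (not all equal)
t=18: [696, 696, 696, 696, 696]  (all equal)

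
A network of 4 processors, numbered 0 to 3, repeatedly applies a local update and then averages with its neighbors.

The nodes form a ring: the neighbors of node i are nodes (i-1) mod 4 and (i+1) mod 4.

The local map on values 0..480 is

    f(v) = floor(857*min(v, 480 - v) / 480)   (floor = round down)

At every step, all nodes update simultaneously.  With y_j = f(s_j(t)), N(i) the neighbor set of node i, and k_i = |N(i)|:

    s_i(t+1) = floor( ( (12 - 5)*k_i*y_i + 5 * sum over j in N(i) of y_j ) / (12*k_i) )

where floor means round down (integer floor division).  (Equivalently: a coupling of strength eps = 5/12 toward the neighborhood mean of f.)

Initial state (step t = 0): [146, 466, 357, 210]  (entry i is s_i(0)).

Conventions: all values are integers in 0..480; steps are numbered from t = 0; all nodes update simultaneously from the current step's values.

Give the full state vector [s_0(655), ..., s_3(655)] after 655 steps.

Answer: [337, 348, 348, 337]
Key observation: The state at step 14, [408, 419, 419, 408], reappears at step 26: the system is in a cycle of period 12 from step 14 on.  Therefore the state at step 655 equals the state at step 14 + ((655 - 14) mod 12) = 19, which is [337, 348, 348, 337].

Derivation:
t=0: [146, 466, 357, 210]
t=1: [234, 113, 210, 317]
t=2: [345, 282, 320, 334]
t=3: [268, 315, 293, 261]
t=4: [363, 319, 336, 376]
t=5: [219, 264, 248, 204]
t=6: [384, 392, 397, 380]
t=7: [169, 158, 156, 170]
t=8: [297, 285, 284, 297]
t=9: [330, 343, 344, 330]
t=10: [262, 248, 247, 261]
t=11: [394, 409, 410, 395]
t=12: [146, 131, 130, 145]
t=13: [253, 238, 237, 253]
t=14: [408, 419, 419, 408]
t=15: [123, 112, 112, 123]
t=16: [214, 203, 203, 214]
t=17: [377, 366, 366, 377]
t=18: [187, 198, 198, 187]
t=19: [337, 348, 348, 337]
t=20: [250, 239, 239, 250]
t=21: [413, 422, 422, 413]
t=22: [115, 106, 106, 115]
t=23: [201, 192, 192, 201]
t=24: [354, 345, 345, 354]
t=25: [227, 237, 237, 227]
t=26: [408, 419, 419, 408]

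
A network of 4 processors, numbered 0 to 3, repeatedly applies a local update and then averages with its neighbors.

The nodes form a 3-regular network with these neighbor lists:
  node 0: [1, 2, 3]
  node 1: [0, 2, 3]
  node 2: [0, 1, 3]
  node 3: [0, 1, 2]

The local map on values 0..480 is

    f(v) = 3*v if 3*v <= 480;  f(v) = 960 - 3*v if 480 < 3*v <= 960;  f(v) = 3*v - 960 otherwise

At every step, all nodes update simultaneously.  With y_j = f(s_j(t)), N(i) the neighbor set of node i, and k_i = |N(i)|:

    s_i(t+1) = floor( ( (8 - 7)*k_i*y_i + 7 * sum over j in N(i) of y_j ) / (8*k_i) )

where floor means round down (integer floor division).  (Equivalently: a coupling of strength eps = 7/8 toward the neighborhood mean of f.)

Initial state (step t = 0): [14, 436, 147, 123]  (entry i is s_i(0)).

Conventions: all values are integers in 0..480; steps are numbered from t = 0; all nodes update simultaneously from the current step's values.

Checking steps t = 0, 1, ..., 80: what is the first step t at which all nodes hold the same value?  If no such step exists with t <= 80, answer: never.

Answer: 6
Key observation: Synchronization is absorbing here: once all nodes are equal they stay equal, and step 6 is the first all-equal step.

Derivation:
t=0: [14, 436, 147, 123]  (not all equal)
t=1: [343, 292, 276, 288]  (not all equal)
t=2: [99, 97, 89, 95]  (not all equal)
t=3: [283, 284, 288, 285]  (not all equal)
t=4: [104, 104, 106, 105]  (not all equal)
t=5: [314, 314, 313, 314]  (not all equal)
t=6: [18, 18, 18, 18]  (all equal)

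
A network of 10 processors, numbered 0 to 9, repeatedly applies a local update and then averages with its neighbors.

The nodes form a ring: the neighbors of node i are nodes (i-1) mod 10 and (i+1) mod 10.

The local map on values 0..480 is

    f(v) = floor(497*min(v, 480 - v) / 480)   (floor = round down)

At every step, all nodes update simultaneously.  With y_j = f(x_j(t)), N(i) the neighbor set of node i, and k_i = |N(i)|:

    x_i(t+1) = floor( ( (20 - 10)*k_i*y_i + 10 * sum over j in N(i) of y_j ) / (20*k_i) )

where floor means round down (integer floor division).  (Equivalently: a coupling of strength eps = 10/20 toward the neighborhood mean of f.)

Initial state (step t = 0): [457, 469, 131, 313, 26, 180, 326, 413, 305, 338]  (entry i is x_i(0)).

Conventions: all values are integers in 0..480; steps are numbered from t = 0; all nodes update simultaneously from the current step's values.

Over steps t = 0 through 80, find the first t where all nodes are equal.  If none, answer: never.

Answer: never
Key observation: The state at step 34 reappears at step 36 — the system is in a cycle of period 2 from step 34 on.  No step 0..36 is synchronized, and the cycle repeats forever, so no step up to 80 (or ever) has all nodes equal.

Derivation:
t=0: [457, 469, 131, 313, 26, 180, 326, 413, 305, 338]  (not all equal)
t=1: [51, 45, 113, 126, 102, 139, 143, 119, 144, 124]  (not all equal)
t=2: [69, 65, 102, 120, 120, 134, 140, 135, 137, 114]  (not all equal)
t=3: [81, 77, 100, 119, 127, 136, 141, 140, 134, 112]  (not all equal)
t=4: [90, 86, 102, 120, 131, 139, 143, 142, 133, 112]  (not all equal)
t=5: [97, 94, 105, 122, 134, 142, 146, 144, 134, 115]  (not all equal)
t=6: [104, 100, 109, 124, 137, 145, 149, 146, 136, 119]  (not all equal)
t=7: [110, 106, 113, 127, 140, 148, 152, 149, 138, 123]  (not all equal)
t=8: [115, 112, 118, 130, 143, 151, 155, 151, 141, 127]  (not all equal)
t=9: [121, 117, 123, 134, 146, 155, 158, 154, 144, 131]  (not all equal)
t=10: [126, 123, 128, 138, 150, 158, 161, 157, 148, 136]  (not all equal)
t=11: [131, 129, 133, 142, 153, 161, 164, 160, 152, 140]  (not all equal)
t=12: [136, 134, 138, 147, 157, 164, 167, 164, 155, 145]  (not all equal)
t=13: [142, 139, 143, 152, 161, 168, 170, 167, 159, 150]  (not all equal)
t=14: [148, 145, 149, 157, 165, 172, 174, 171, 163, 155]  (not all equal)
t=15: [154, 151, 155, 162, 170, 176, 178, 175, 168, 160]  (not all equal)
t=16: [159, 157, 160, 167, 175, 181, 182, 179, 173, 165]  (not all equal)
t=17: [165, 163, 166, 172, 180, 185, 187, 184, 178, 170]  (not all equal)
t=18: [171, 169, 172, 178, 185, 190, 191, 189, 183, 176]  (not all equal)
t=19: [177, 175, 178, 184, 190, 195, 196, 194, 188, 182]  (not all equal)
t=20: [183, 182, 184, 190, 195, 200, 201, 199, 194, 188]  (not all equal)
t=21: [190, 188, 191, 195, 201, 205, 207, 205, 200, 194]  (not all equal)
t=22: [196, 195, 197, 201, 207, 211, 213, 211, 206, 200]  (not all equal)
t=23: [203, 201, 203, 208, 213, 217, 219, 217, 212, 207]  (not all equal)
t=24: [210, 209, 210, 215, 219, 223, 225, 223, 219, 214]  (not all equal)
t=25: [217, 216, 218, 221, 226, 229, 231, 229, 225, 221]  (not all equal)
t=26: [224, 223, 225, 228, 233, 236, 238, 236, 232, 228]  (not all equal)
t=27: [232, 230, 232, 236, 240, 243, 245, 243, 240, 235]  (not all equal)
t=28: [240, 239, 240, 244, 246, 245, 244, 245, 246, 243]  (not all equal)
t=29: [247, 247, 246, 244, 242, 243, 243, 243, 243, 245]  (not all equal)
t=30: [241, 241, 242, 244, 245, 245, 245, 245, 244, 243]  (not all equal)
t=31: [246, 246, 245, 244, 243, 243, 243, 243, 244, 245]  (not all equal)
t=32: [242, 242, 243, 244, 244, 245, 245, 244, 244, 243]  (not all equal)
t=33: [245, 245, 245, 244, 243, 243, 243, 243, 244, 245]  (not all equal)
t=34: [243, 243, 243, 244, 244, 245, 245, 244, 244, 243]  (not all equal)
t=35: [245, 245, 244, 244, 243, 243, 243, 243, 244, 244]  (not all equal)
t=36: [243, 243, 243, 244, 244, 245, 245, 244, 244, 243]  (not all equal)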